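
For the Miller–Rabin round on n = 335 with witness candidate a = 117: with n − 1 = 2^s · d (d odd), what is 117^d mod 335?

113

n − 1 = 334 = 2^1 · 167, so s = 1 and d = 167.
Repeated squaring mod 335: 117^1 ≡ 117, 117^2 ≡ 289, 117^4 ≡ 106, 117^8 ≡ 181, 117^16 ≡ 266, 117^32 ≡ 71, 117^64 ≡ 16, 117^128 ≡ 256.
167 = 128 + 32 + 4 + 2 + 1, so 117^167 ≡ 256·71·106·289·117 ≡ 113 (mod 335).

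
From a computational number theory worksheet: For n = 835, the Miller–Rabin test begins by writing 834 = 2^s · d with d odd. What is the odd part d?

417

Halving: 834 → 417; 417 is odd.
So 834 = 2^1 · 417.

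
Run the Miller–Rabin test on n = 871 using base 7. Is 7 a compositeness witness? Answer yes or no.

n − 1 = 870 = 2^1 · 435, so s = 1 and d = 435.
x_0 = 7^435 mod 871 = 70.
x_0 ∉ {1, 870} and s = 1, so 7 is a Miller–Rabin witness and 871 is composite.

yes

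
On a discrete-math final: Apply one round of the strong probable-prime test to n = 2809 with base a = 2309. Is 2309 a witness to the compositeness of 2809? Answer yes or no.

no

n − 1 = 2808 = 2^3 · 351, so s = 3 and d = 351.
x_0 = 2309^351 mod 2809 = 500.
x_0 is neither 1 nor 2808, so continue squaring.
x_1 = 500^2 mod 2809 = 2808.
x_1 ≡ −1, so 2309 is not a witness.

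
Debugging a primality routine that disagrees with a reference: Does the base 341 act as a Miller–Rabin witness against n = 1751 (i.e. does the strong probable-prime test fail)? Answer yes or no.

yes

n − 1 = 1750 = 2^1 · 875, so s = 1 and d = 875.
x_0 = 341^875 mod 1751 = 987.
x_0 ∉ {1, 1750} and s = 1, so 341 is a Miller–Rabin witness and 1751 is composite.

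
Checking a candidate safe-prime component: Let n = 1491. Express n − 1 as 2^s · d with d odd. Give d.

745

Halving: 1490 → 745; 745 is odd.
So 1490 = 2^1 · 745.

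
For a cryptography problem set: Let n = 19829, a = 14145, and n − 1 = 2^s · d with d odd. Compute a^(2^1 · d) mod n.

5891

n − 1 = 19828 = 2^2 · 4957, so s = 2 and d = 4957.
x_0 = 14145^4957 mod 19829 = 16925.
x_1 = 16925^2 mod 19829 = 5891.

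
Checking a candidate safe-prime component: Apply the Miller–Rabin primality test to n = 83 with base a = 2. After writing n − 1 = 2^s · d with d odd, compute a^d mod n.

82

n − 1 = 82 = 2^1 · 41, so s = 1 and d = 41.
Repeated squaring mod 83: 2^1 ≡ 2, 2^2 ≡ 4, 2^4 ≡ 16, 2^8 ≡ 7, 2^16 ≡ 49, 2^32 ≡ 77.
41 = 32 + 8 + 1, so 2^41 ≡ 77·7·2 ≡ 82 (mod 83).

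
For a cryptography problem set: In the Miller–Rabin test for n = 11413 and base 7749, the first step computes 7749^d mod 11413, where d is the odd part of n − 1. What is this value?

11145

n − 1 = 11412 = 2^2 · 2853, so s = 2 and d = 2853.
Repeated squaring mod 11413: 7749^1 ≡ 7749, 7749^2 ≡ 3208, 7749^4 ≡ 8151, 7749^8 ≡ 3728, 7749^16 ≡ 8363, 7749^32 ≡ 905, 7749^64 ≡ 8702, 7749^128 ≡ 10962, 7749^256 ≡ 9380, 7749^512 ≡ 1583, 7749^1024 ≡ 6442, 7749^2048 ≡ 1696.
2853 = 2048 + 512 + 256 + 32 + 4 + 1, so 7749^2853 ≡ 1696·1583·9380·905·8151·7749 ≡ 11145 (mod 11413).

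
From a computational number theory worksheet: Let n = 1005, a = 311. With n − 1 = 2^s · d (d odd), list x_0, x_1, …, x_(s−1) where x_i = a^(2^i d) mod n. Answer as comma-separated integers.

206, 226

n − 1 = 1004 = 2^2 · 251, so s = 2 and d = 251.
x_0 = 311^251 mod 1005 = 206.
x_1 = 206^2 mod 1005 = 226.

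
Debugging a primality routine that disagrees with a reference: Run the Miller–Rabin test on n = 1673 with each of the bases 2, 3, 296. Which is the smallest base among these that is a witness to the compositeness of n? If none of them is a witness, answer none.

2

n − 1 = 1672 = 2^3 · 209, so s = 3 and d = 209.
Base 2: x_0 = 2^209 mod 1673 = 452. x_0 is neither 1 nor 1672, so continue squaring. x_1 = 452^2 mod 1673 = 198. x_2 = 198^2 mod 1673 = 725. Reached i = s−1 = 2 without hitting −1: 2 is a Miller–Rabin witness and 1673 is composite.
Base 3: x_0 = 3^209 mod 1673 = 565. x_0 is neither 1 nor 1672, so continue squaring. x_1 = 565^2 mod 1673 = 1355. x_2 = 1355^2 mod 1673 = 744. Reached i = s−1 = 2 without hitting −1: 3 is a Miller–Rabin witness and 1673 is composite.
Base 296: x_0 = 296^209 mod 1673 = 662. x_0 is neither 1 nor 1672, so continue squaring. x_1 = 662^2 mod 1673 = 1591. x_2 = 1591^2 mod 1673 = 32. Reached i = s−1 = 2 without hitting −1: 296 is a Miller–Rabin witness and 1673 is composite.
The smallest witness among the given bases is 2.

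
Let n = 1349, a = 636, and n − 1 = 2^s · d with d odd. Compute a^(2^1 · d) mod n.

n − 1 = 1348 = 2^2 · 337, so s = 2 and d = 337.
x_0 = 636^337 mod 1349 = 1203.
x_1 = 1203^2 mod 1349 = 1081.

1081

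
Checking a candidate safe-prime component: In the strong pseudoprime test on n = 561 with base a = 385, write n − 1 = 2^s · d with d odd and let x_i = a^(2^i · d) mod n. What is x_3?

220

n − 1 = 560 = 2^4 · 35, so s = 4 and d = 35.
x_0 = 385^35 mod 561 = 22.
x_1 = 22^2 mod 561 = 484.
x_2 = 484^2 mod 561 = 319.
x_3 = 319^2 mod 561 = 220.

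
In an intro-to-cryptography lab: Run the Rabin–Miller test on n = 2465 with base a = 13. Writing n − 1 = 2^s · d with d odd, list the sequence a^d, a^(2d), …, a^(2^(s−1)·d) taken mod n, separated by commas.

n − 1 = 2464 = 2^5 · 77, so s = 5 and d = 77.
x_0 = 13^77 mod 2465 = 608.
x_1 = 608^2 mod 2465 = 2379.
x_2 = 2379^2 mod 2465 = 1.
x_3 = 1^2 mod 2465 = 1.
x_4 = 1^2 mod 2465 = 1.

608, 2379, 1, 1, 1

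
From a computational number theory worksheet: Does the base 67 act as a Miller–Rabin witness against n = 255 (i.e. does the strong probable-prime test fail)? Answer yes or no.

n − 1 = 254 = 2^1 · 127, so s = 1 and d = 127.
x_0 = 67^127 mod 255 = 118.
x_0 ∉ {1, 254} and s = 1, so 67 is a Miller–Rabin witness and 255 is composite.

yes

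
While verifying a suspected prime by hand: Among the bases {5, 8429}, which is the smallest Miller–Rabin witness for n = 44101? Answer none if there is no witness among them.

n − 1 = 44100 = 2^2 · 11025, so s = 2 and d = 11025.
Base 5: x_0 = 5^11025 mod 44101 = 1. x_0 = 1, so 5 is not a witness.
Base 8429: x_0 = 8429^11025 mod 44101 = 44100. x_0 = 44100 ≡ −1, so 8429 is not a witness.
No listed base is a witness for 44101.

none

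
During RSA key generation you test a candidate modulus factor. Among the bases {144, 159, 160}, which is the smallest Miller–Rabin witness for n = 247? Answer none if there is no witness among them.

none

n − 1 = 246 = 2^1 · 123, so s = 1 and d = 123.
Base 144: x_0 = 144^123 mod 247 = 1. x_0 = 1, so 144 is not a witness.
Base 159: x_0 = 159^123 mod 247 = 1. x_0 = 1, so 159 is not a witness.
Base 160: x_0 = 160^123 mod 247 = 246. x_0 = 246 ≡ −1, so 160 is not a witness.
No listed base is a witness for 247.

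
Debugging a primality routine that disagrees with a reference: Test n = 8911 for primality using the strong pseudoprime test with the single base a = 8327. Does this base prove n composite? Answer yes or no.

no

n − 1 = 8910 = 2^1 · 4455, so s = 1 and d = 4455.
x_0 = 8327^4455 mod 8911 = 1.
x_0 = 1, so 8327 is not a witness.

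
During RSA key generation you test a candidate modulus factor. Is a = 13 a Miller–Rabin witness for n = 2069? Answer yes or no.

no

n − 1 = 2068 = 2^2 · 517, so s = 2 and d = 517.
x_0 = 13^517 mod 2069 = 164.
x_0 is neither 1 nor 2068, so continue squaring.
x_1 = 164^2 mod 2069 = 2068.
x_1 ≡ −1, so 13 is not a witness.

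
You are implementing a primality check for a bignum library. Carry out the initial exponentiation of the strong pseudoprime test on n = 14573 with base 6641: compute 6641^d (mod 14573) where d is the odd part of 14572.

n − 1 = 14572 = 2^2 · 3643, so s = 2 and d = 3643.
By repeated squaring, 6641^3643 ≡ 7919 (mod 14573).

7919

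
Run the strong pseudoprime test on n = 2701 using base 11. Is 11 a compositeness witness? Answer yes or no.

yes

n − 1 = 2700 = 2^2 · 675, so s = 2 and d = 675.
x_0 = 11^675 mod 2701 = 2034.
x_0 is neither 1 nor 2700, so continue squaring.
x_1 = 2034^2 mod 2701 = 1925.
Reached i = s−1 = 1 without hitting −1: 11 is a Miller–Rabin witness and 2701 is composite.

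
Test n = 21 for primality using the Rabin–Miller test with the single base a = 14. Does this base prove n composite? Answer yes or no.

yes

n − 1 = 20 = 2^2 · 5, so s = 2 and d = 5.
Repeated squaring mod 21: 14^1 ≡ 14, 14^2 ≡ 7, 14^4 ≡ 7.
5 = 4 + 1, so 14^5 ≡ 7·14 ≡ 14 (mod 21).
x_0 = 14^5 mod 21 = 14.
x_0 is neither 1 nor 20, so continue squaring.
x_1 = 14^2 mod 21 = 7.
Reached i = s−1 = 1 without hitting −1: 14 is a Miller–Rabin witness and 21 is composite.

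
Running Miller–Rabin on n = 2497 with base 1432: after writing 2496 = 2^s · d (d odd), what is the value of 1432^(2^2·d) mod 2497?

n − 1 = 2496 = 2^6 · 39, so s = 6 and d = 39.
x_0 = 1432^39 mod 2497 = 556.
x_1 = 556^2 mod 2497 = 2005.
x_2 = 2005^2 mod 2497 = 2352.

2352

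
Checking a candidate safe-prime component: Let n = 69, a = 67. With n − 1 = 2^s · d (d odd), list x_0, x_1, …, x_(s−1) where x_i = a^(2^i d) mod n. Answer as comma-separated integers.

n − 1 = 68 = 2^2 · 17, so s = 2 and d = 17.
x_0 = 67^17 mod 69 = 28.
x_1 = 28^2 mod 69 = 25.

28, 25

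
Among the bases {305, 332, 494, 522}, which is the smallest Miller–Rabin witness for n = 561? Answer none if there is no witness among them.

332

n − 1 = 560 = 2^4 · 35, so s = 4 and d = 35.
Base 305: x_0 = 305^35 mod 561 = 560. x_0 = 560 ≡ −1, so 305 is not a witness.
Base 332: x_0 = 332^35 mod 561 = 32. x_0 is neither 1 nor 560, so continue squaring. x_1 = 32^2 mod 561 = 463. x_2 = 463^2 mod 561 = 67. x_3 = 67^2 mod 561 = 1. x_3 = 1 but x_2 ≠ ±1, a nontrivial square root of 1 — 332 is a witness and 561 is composite.
Base 494: x_0 = 494^35 mod 561 = 494. x_0 is neither 1 nor 560, so continue squaring. x_1 = 494^2 mod 561 = 1. x_1 = 1 but x_0 ≠ ±1, a nontrivial square root of 1 — 494 is a witness and 561 is composite.
Base 522: x_0 = 522^35 mod 561 = 45. x_0 is neither 1 nor 560, so continue squaring. x_1 = 45^2 mod 561 = 342. x_2 = 342^2 mod 561 = 276. x_3 = 276^2 mod 561 = 441. Reached i = s−1 = 3 without hitting −1: 522 is a Miller–Rabin witness and 561 is composite.
The smallest witness among the given bases is 332.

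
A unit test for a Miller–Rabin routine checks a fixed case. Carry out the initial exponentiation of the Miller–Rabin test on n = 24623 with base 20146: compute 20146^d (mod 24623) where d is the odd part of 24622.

n − 1 = 24622 = 2^1 · 12311, so s = 1 and d = 12311.
Repeated squaring mod 24623: 20146^1 ≡ 20146, 20146^2 ≡ 407, 20146^4 ≡ 17911, 20146^8 ≡ 15477, 20146^16 ≡ 4985, 20146^32 ≡ 5618, 20146^64 ≡ 19861, 20146^128 ≡ 23484, 20146^256 ≡ 16925, 20146^512 ≡ 16266, 20146^1024 ≡ 8621, 20146^2048 ≡ 9427, 20146^4096 ≡ 3922, 20146^8192 ≡ 17332.
12311 = 8192 + 4096 + 16 + 4 + 2 + 1, so 20146^12311 ≡ 17332·3922·4985·17911·407·20146 ≡ 1 (mod 24623).

1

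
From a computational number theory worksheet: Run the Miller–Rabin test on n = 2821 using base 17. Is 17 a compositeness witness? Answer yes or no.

no

n − 1 = 2820 = 2^2 · 705, so s = 2 and d = 705.
By repeated squaring, 17^705 ≡ 2820 (mod 2821).
x_0 = 17^705 mod 2821 = 2820.
x_0 = 2820 ≡ −1, so 17 is not a witness.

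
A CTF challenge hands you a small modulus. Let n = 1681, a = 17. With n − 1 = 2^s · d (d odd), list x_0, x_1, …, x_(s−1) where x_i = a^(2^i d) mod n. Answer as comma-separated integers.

711, 1221, 1475, 411

n − 1 = 1680 = 2^4 · 105, so s = 4 and d = 105.
x_0 = 17^105 mod 1681 = 711.
x_1 = 711^2 mod 1681 = 1221.
x_2 = 1221^2 mod 1681 = 1475.
x_3 = 1475^2 mod 1681 = 411.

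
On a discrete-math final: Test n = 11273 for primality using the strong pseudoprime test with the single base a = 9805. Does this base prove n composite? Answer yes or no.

n − 1 = 11272 = 2^3 · 1409, so s = 3 and d = 1409.
x_0 = 9805^1409 mod 11273 = 3161.
x_0 is neither 1 nor 11272, so continue squaring.
x_1 = 3161^2 mod 11273 = 4043.
x_2 = 4043^2 mod 11273 = 11272.
x_2 ≡ −1, so 9805 is not a witness.

no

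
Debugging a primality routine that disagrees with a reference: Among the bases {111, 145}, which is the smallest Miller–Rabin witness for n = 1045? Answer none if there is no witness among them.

145

n − 1 = 1044 = 2^2 · 261, so s = 2 and d = 261.
Base 111: x_0 = 111^261 mod 1045 = 1. x_0 = 1, so 111 is not a witness.
Base 145: x_0 = 145^261 mod 1045 = 1025. x_0 is neither 1 nor 1044, so continue squaring. x_1 = 1025^2 mod 1045 = 400. Reached i = s−1 = 1 without hitting −1: 145 is a Miller–Rabin witness and 1045 is composite.
The smallest witness among the given bases is 145.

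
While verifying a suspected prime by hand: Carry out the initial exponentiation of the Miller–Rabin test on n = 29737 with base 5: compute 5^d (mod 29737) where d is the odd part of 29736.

n − 1 = 29736 = 2^3 · 3717, so s = 3 and d = 3717.
By repeated squaring, 5^3717 ≡ 14265 (mod 29737).

14265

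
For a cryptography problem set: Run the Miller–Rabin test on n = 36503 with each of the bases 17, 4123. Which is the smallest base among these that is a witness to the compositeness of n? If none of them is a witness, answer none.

n − 1 = 36502 = 2^1 · 18251, so s = 1 and d = 18251.
Base 17: x_0 = 17^18251 mod 36503 = 8968. x_0 ∉ {1, 36502} and s = 1, so 17 is a Miller–Rabin witness and 36503 is composite.
Base 4123: x_0 = 4123^18251 mod 36503 = 16329. x_0 ∉ {1, 36502} and s = 1, so 4123 is a Miller–Rabin witness and 36503 is composite.
The smallest witness among the given bases is 17.

17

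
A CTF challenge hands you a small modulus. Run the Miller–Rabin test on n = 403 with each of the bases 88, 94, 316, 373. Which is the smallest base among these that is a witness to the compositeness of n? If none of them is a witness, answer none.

n − 1 = 402 = 2^1 · 201, so s = 1 and d = 201.
Base 88: x_0 = 88^201 mod 403 = 402. x_0 = 402 ≡ −1, so 88 is not a witness.
Base 94: x_0 = 94^201 mod 403 = 1. x_0 = 1, so 94 is not a witness.
Base 316: x_0 = 316^201 mod 403 = 402. x_0 = 402 ≡ −1, so 316 is not a witness.
Base 373: x_0 = 373^201 mod 403 = 1. x_0 = 1, so 373 is not a witness.
No listed base is a witness for 403.

none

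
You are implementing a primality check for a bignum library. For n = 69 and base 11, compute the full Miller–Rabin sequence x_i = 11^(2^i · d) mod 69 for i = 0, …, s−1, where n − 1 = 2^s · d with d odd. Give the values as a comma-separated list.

14, 58

n − 1 = 68 = 2^2 · 17, so s = 2 and d = 17.
x_0 = 11^17 mod 69 = 14.
x_1 = 14^2 mod 69 = 58.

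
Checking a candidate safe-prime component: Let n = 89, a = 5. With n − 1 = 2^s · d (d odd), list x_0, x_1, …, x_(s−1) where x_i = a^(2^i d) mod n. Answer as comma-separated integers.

55, 88, 1

n − 1 = 88 = 2^3 · 11, so s = 3 and d = 11.
x_0 = 5^11 mod 89 = 55.
x_1 = 55^2 mod 89 = 88.
x_2 = 88^2 mod 89 = 1.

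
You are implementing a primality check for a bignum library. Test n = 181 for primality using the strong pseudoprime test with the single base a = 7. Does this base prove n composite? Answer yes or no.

n − 1 = 180 = 2^2 · 45, so s = 2 and d = 45.
x_0 = 7^45 mod 181 = 19.
x_0 is neither 1 nor 180, so continue squaring.
x_1 = 19^2 mod 181 = 180.
x_1 ≡ −1, so 7 is not a witness.

no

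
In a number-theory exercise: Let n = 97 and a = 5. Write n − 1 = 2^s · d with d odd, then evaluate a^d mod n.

n − 1 = 96 = 2^5 · 3, so s = 5 and d = 3.
5^3 mod 97 = 28.

28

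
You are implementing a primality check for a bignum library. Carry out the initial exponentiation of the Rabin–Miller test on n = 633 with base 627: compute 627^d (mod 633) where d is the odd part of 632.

360

n − 1 = 632 = 2^3 · 79, so s = 3 and d = 79.
627^79 mod 633 = 360.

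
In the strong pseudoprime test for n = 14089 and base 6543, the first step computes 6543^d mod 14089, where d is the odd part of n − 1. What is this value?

n − 1 = 14088 = 2^3 · 1761, so s = 3 and d = 1761.
6543^1761 mod 14089 = 6105.

6105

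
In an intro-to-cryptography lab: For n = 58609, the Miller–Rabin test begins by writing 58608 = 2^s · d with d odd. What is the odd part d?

3663

Halving: 58608 → 29304 → 14652 → 7326 → 3663; 3663 is odd.
So 58608 = 2^4 · 3663.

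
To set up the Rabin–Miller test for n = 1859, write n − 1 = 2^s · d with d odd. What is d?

929

Halving: 1858 → 929; 929 is odd.
So 1858 = 2^1 · 929.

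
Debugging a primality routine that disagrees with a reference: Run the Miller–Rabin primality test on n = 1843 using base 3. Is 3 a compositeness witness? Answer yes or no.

n − 1 = 1842 = 2^1 · 921, so s = 1 and d = 921.
Repeated squaring mod 1843: 3^1 ≡ 3, 3^2 ≡ 9, 3^4 ≡ 81, 3^8 ≡ 1032, 3^16 ≡ 1613, 3^32 ≡ 1296, 3^64 ≡ 643, 3^128 ≡ 617, 3^256 ≡ 1031, 3^512 ≡ 1393.
921 = 512 + 256 + 128 + 16 + 8 + 1, so 3^921 ≡ 1393·1031·617·1613·1032·3 ≡ 768 (mod 1843).
x_0 = 3^921 mod 1843 = 768.
x_0 ∉ {1, 1842} and s = 1, so 3 is a Miller–Rabin witness and 1843 is composite.

yes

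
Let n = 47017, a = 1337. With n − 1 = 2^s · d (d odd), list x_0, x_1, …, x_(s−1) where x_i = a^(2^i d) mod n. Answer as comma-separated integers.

n − 1 = 47016 = 2^3 · 5877, so s = 3 and d = 5877.
x_0 = 1337^5877 mod 47017 = 1.
x_1 = 1^2 mod 47017 = 1.
x_2 = 1^2 mod 47017 = 1.

1, 1, 1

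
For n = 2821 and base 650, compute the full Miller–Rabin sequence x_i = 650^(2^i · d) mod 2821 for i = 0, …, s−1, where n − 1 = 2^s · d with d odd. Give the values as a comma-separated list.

n − 1 = 2820 = 2^2 · 705, so s = 2 and d = 705.
x_0 = 650^705 mod 2821 = 650.
x_1 = 650^2 mod 2821 = 2171.

650, 2171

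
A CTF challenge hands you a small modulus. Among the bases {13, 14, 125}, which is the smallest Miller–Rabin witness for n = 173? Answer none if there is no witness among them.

none

n − 1 = 172 = 2^2 · 43, so s = 2 and d = 43.
Base 13: x_0 = 13^43 mod 173 = 172. x_0 = 172 ≡ −1, so 13 is not a witness.
Base 14: x_0 = 14^43 mod 173 = 1. x_0 = 1, so 14 is not a witness.
Base 125: x_0 = 125^43 mod 173 = 80. x_0 is neither 1 nor 172, so continue squaring. x_1 = 80^2 mod 173 = 172. x_1 ≡ −1, so 125 is not a witness.
No listed base is a witness for 173.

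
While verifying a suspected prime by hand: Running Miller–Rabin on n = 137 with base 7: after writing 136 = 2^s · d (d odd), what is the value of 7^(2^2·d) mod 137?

n − 1 = 136 = 2^3 · 17, so s = 3 and d = 17.
Repeated squaring mod 137: 7^1 ≡ 7, 7^2 ≡ 49, 7^4 ≡ 72, 7^8 ≡ 115, 7^16 ≡ 73.
17 = 16 + 1, so 7^17 ≡ 73·7 ≡ 100 (mod 137).
x_0 = 100.
x_1 = 100^2 mod 137 = 136.
x_2 = 136^2 mod 137 = 1.

1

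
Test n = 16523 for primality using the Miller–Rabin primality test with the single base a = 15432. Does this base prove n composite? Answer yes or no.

n − 1 = 16522 = 2^1 · 8261, so s = 1 and d = 8261.
Repeated squaring mod 16523: 15432^1 ≡ 15432, 15432^2 ≡ 625, 15432^4 ≡ 10596, 15432^8 ≡ 1431, 15432^16 ≡ 15432, 15432^32 ≡ 625, 15432^64 ≡ 10596, 15432^128 ≡ 1431, 15432^256 ≡ 15432, 15432^512 ≡ 625, 15432^1024 ≡ 10596, 15432^2048 ≡ 1431, 15432^4096 ≡ 15432, 15432^8192 ≡ 625.
8261 = 8192 + 64 + 4 + 1, so 15432^8261 ≡ 625·10596·10596·15432 ≡ 2640 (mod 16523).
x_0 = 15432^8261 mod 16523 = 2640.
x_0 ∉ {1, 16522} and s = 1, so 15432 is a Miller–Rabin witness and 16523 is composite.

yes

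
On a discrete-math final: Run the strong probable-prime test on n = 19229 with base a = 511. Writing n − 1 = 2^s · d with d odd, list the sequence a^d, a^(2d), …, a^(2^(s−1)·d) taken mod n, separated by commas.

n − 1 = 19228 = 2^2 · 4807, so s = 2 and d = 4807.
x_0 = 511^4807 mod 19229 = 15610.
x_1 = 15610^2 mod 19229 = 2212.

15610, 2212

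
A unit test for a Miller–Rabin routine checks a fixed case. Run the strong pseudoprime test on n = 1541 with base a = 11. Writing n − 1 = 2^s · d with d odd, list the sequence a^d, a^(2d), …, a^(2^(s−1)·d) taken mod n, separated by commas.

574, 1243

n − 1 = 1540 = 2^2 · 385, so s = 2 and d = 385.
x_0 = 11^385 mod 1541 = 574.
x_1 = 574^2 mod 1541 = 1243.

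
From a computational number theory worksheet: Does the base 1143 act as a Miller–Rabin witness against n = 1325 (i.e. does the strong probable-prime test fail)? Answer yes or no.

no

n − 1 = 1324 = 2^2 · 331, so s = 2 and d = 331.
By repeated squaring, 1143^331 ≡ 182 (mod 1325).
x_0 = 1143^331 mod 1325 = 182.
x_0 is neither 1 nor 1324, so continue squaring.
x_1 = 182^2 mod 1325 = 1324.
x_1 ≡ −1, so 1143 is not a witness.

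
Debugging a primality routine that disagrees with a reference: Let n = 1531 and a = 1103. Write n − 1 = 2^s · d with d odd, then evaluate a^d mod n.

n − 1 = 1530 = 2^1 · 765, so s = 1 and d = 765.
1103^765 mod 1531 = 1.

1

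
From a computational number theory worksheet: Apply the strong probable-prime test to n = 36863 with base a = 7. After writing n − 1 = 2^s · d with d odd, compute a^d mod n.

5928

n − 1 = 36862 = 2^1 · 18431, so s = 1 and d = 18431.
Repeated squaring mod 36863: 7^1 ≡ 7, 7^2 ≡ 49, 7^4 ≡ 2401, 7^8 ≡ 14173, 7^16 ≡ 7442, 7^32 ≡ 15138, 7^64 ≡ 18636, 7^128 ≡ 14173, 7^256 ≡ 7442, 7^512 ≡ 15138, 7^1024 ≡ 18636, 7^2048 ≡ 14173, 7^4096 ≡ 7442, 7^8192 ≡ 15138, 7^16384 ≡ 18636.
18431 = 16384 + 1024 + 512 + 256 + 128 + 64 + 32 + 16 + 8 + 4 + 2 + 1, so 7^18431 ≡ 18636·18636·15138·7442·14173·18636·15138·7442·14173·2401·49·7 ≡ 5928 (mod 36863).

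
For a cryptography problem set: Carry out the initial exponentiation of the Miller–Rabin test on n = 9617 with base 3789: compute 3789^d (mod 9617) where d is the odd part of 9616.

2157

n − 1 = 9616 = 2^4 · 601, so s = 4 and d = 601.
3789^601 mod 9617 = 2157.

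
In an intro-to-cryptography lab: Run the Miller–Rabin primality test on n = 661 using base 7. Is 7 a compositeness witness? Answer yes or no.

no

n − 1 = 660 = 2^2 · 165, so s = 2 and d = 165.
x_0 = 7^165 mod 661 = 555.
x_0 is neither 1 nor 660, so continue squaring.
x_1 = 555^2 mod 661 = 660.
x_1 ≡ −1, so 7 is not a witness.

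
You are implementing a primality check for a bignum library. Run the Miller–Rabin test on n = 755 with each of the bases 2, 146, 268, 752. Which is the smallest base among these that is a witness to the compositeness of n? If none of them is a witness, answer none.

2

n − 1 = 754 = 2^1 · 377, so s = 1 and d = 377.
Base 2: x_0 = 2^377 mod 755 = 457. x_0 ∉ {1, 754} and s = 1, so 2 is a Miller–Rabin witness and 755 is composite.
Base 146: x_0 = 146^377 mod 755 = 126. x_0 ∉ {1, 754} and s = 1, so 146 is a Miller–Rabin witness and 755 is composite.
Base 268: x_0 = 268^377 mod 755 = 203. x_0 ∉ {1, 754} and s = 1, so 268 is a Miller–Rabin witness and 755 is composite.
Base 752: x_0 = 752^377 mod 755 = 462. x_0 ∉ {1, 754} and s = 1, so 752 is a Miller–Rabin witness and 755 is composite.
The smallest witness among the given bases is 2.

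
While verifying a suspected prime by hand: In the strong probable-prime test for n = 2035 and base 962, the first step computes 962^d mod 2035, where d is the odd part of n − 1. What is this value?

n − 1 = 2034 = 2^1 · 1017, so s = 1 and d = 1017.
962^1017 mod 2035 = 1147.

1147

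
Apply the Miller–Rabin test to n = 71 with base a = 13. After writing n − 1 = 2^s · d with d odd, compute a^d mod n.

70

n − 1 = 70 = 2^1 · 35, so s = 1 and d = 35.
13^35 mod 71 = 70.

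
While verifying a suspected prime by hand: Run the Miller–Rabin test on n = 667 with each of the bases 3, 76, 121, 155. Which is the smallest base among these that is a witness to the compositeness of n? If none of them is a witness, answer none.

n − 1 = 666 = 2^1 · 333, so s = 1 and d = 333.
Base 3: x_0 = 3^333 mod 667 = 188. x_0 ∉ {1, 666} and s = 1, so 3 is a Miller–Rabin witness and 667 is composite.
Base 76: x_0 = 76^333 mod 667 = 619. x_0 ∉ {1, 666} and s = 1, so 76 is a Miller–Rabin witness and 667 is composite.
Base 121: x_0 = 121^333 mod 667 = 216. x_0 ∉ {1, 666} and s = 1, so 121 is a Miller–Rabin witness and 667 is composite.
Base 155: x_0 = 155^333 mod 667 = 520. x_0 ∉ {1, 666} and s = 1, so 155 is a Miller–Rabin witness and 667 is composite.
The smallest witness among the given bases is 3.

3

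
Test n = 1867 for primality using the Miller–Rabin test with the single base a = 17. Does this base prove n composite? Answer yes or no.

no

n − 1 = 1866 = 2^1 · 933, so s = 1 and d = 933.
x_0 = 17^933 mod 1867 = 1866.
x_0 = 1866 ≡ −1, so 17 is not a witness.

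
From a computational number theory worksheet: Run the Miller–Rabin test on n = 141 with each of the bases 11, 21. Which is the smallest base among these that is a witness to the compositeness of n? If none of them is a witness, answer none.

n − 1 = 140 = 2^2 · 35, so s = 2 and d = 35.
Base 11: x_0 = 11^35 mod 141 = 41. x_0 is neither 1 nor 140, so continue squaring. x_1 = 41^2 mod 141 = 130. Reached i = s−1 = 1 without hitting −1: 11 is a Miller–Rabin witness and 141 is composite.
Base 21: x_0 = 21^35 mod 141 = 63. x_0 is neither 1 nor 140, so continue squaring. x_1 = 63^2 mod 141 = 21. Reached i = s−1 = 1 without hitting −1: 21 is a Miller–Rabin witness and 141 is composite.
The smallest witness among the given bases is 11.

11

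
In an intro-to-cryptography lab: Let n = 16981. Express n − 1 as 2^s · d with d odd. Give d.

Halving: 16980 → 8490 → 4245; 4245 is odd.
So 16980 = 2^2 · 4245.

4245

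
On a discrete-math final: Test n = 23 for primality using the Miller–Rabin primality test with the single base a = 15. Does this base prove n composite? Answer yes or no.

no

n − 1 = 22 = 2^1 · 11, so s = 1 and d = 11.
x_0 = 15^11 mod 23 = 22.
x_0 = 22 ≡ −1, so 15 is not a witness.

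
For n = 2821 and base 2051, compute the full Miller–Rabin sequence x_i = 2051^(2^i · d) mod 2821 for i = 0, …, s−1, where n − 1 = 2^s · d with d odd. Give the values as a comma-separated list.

n − 1 = 2820 = 2^2 · 705, so s = 2 and d = 705.
x_0 = 2051^705 mod 2821 = 714.
x_1 = 714^2 mod 2821 = 2016.

714, 2016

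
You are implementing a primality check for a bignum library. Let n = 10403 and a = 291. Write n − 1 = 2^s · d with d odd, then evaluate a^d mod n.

7765

n − 1 = 10402 = 2^1 · 5201, so s = 1 and d = 5201.
Repeated squaring mod 10403: 291^1 ≡ 291, 291^2 ≡ 1457, 291^4 ≡ 637, 291^8 ≡ 52, 291^16 ≡ 2704, 291^32 ≡ 8710, 291^64 ≡ 5424, 291^128 ≡ 92, 291^256 ≡ 8464, 291^512 ≡ 4238, 291^1024 ≡ 5066, 291^2048 ≡ 155, 291^4096 ≡ 3219.
5201 = 4096 + 1024 + 64 + 16 + 1, so 291^5201 ≡ 3219·5066·5424·2704·291 ≡ 7765 (mod 10403).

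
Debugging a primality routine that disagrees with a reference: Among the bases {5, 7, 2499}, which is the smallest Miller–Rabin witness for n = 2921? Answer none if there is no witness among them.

5

n − 1 = 2920 = 2^3 · 365, so s = 3 and d = 365.
Base 5: x_0 = 5^365 mod 2921 = 1424. x_0 is neither 1 nor 2920, so continue squaring. x_1 = 1424^2 mod 2921 = 602. x_2 = 602^2 mod 2921 = 200. Reached i = s−1 = 2 without hitting −1: 5 is a Miller–Rabin witness and 2921 is composite.
Base 7: x_0 = 7^365 mod 2921 = 848. x_0 is neither 1 nor 2920, so continue squaring. x_1 = 848^2 mod 2921 = 538. x_2 = 538^2 mod 2921 = 265. Reached i = s−1 = 2 without hitting −1: 7 is a Miller–Rabin witness and 2921 is composite.
Base 2499: x_0 = 2499^365 mod 2921 = 1638. x_0 is neither 1 nor 2920, so continue squaring. x_1 = 1638^2 mod 2921 = 1566. x_2 = 1566^2 mod 2921 = 1637. Reached i = s−1 = 2 without hitting −1: 2499 is a Miller–Rabin witness and 2921 is composite.
The smallest witness among the given bases is 5.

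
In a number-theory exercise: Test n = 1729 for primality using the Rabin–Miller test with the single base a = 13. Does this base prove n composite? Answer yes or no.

yes

n − 1 = 1728 = 2^6 · 27, so s = 6 and d = 27.
x_0 = 13^27 mod 1729 = 1196.
x_0 is neither 1 nor 1728, so continue squaring.
x_1 = 1196^2 mod 1729 = 533.
x_2 = 533^2 mod 1729 = 533.
x_3 = 533^2 mod 1729 = 533.
x_4 = 533^2 mod 1729 = 533.
x_5 = 533^2 mod 1729 = 533.
Reached i = s−1 = 5 without hitting −1: 13 is a Miller–Rabin witness and 1729 is composite.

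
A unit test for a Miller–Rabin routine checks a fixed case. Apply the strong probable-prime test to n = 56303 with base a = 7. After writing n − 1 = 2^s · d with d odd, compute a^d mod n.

n − 1 = 56302 = 2^1 · 28151, so s = 1 and d = 28151.
Repeated squaring mod 56303: 7^1 ≡ 7, 7^2 ≡ 49, 7^4 ≡ 2401, 7^8 ≡ 21895, 7^16 ≡ 27283, 7^32 ≡ 36429, 7^64 ≡ 10331, 7^128 ≡ 35376, 7^256 ≡ 14595, 7^512 ≡ 19776, 7^1024 ≡ 9538, 7^2048 ≡ 44099, 7^4096 ≡ 16181, 7^8192 ≡ 15811, 7^16384 ≡ 2401.
28151 = 16384 + 8192 + 2048 + 1024 + 256 + 128 + 64 + 32 + 16 + 4 + 2 + 1, so 7^28151 ≡ 2401·15811·44099·9538·14595·35376·10331·36429·27283·2401·49·7 ≡ 21686 (mod 56303).

21686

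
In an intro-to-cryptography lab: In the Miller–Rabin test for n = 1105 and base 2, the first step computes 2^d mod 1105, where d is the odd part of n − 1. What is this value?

n − 1 = 1104 = 2^4 · 69, so s = 4 and d = 69.
2^69 mod 1105 = 967.

967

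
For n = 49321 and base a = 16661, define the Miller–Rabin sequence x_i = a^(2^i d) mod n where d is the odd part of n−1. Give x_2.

10324

n − 1 = 49320 = 2^3 · 6165, so s = 3 and d = 6165.
x_0 = 16661^6165 mod 49321 = 37480.
x_1 = 37480^2 mod 49321 = 38999.
x_2 = 38999^2 mod 49321 = 10324.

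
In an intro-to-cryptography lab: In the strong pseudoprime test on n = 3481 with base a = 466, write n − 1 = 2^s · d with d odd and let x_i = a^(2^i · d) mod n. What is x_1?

n − 1 = 3480 = 2^3 · 435, so s = 3 and d = 435.
x_0 = 466^435 mod 3481 = 3128.
x_1 = 3128^2 mod 3481 = 2774.

2774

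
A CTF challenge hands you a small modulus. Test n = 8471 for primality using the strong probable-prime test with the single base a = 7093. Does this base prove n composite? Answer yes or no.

n − 1 = 8470 = 2^1 · 4235, so s = 1 and d = 4235.
Repeated squaring mod 8471: 7093^1 ≡ 7093, 7093^2 ≡ 1380, 7093^4 ≡ 6896, 7093^8 ≡ 7093, 7093^16 ≡ 1380, 7093^32 ≡ 6896, 7093^64 ≡ 7093, 7093^128 ≡ 1380, 7093^256 ≡ 6896, 7093^512 ≡ 7093, 7093^1024 ≡ 1380, 7093^2048 ≡ 6896, 7093^4096 ≡ 7093.
4235 = 4096 + 128 + 8 + 2 + 1, so 7093^4235 ≡ 7093·1380·7093·1380·7093 ≡ 1 (mod 8471).
x_0 = 7093^4235 mod 8471 = 1.
x_0 = 1, so 7093 is not a witness.

no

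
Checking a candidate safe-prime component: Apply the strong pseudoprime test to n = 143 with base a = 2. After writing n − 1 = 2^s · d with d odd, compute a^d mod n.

n − 1 = 142 = 2^1 · 71, so s = 1 and d = 71.
Repeated squaring mod 143: 2^1 ≡ 2, 2^2 ≡ 4, 2^4 ≡ 16, 2^8 ≡ 113, 2^16 ≡ 42, 2^32 ≡ 48, 2^64 ≡ 16.
71 = 64 + 4 + 2 + 1, so 2^71 ≡ 16·16·4·2 ≡ 46 (mod 143).

46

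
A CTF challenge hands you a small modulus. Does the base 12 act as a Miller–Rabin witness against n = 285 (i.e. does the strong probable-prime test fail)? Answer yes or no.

yes

n − 1 = 284 = 2^2 · 71, so s = 2 and d = 71.
x_0 = 12^71 mod 285 = 198.
x_0 is neither 1 nor 284, so continue squaring.
x_1 = 198^2 mod 285 = 159.
Reached i = s−1 = 1 without hitting −1: 12 is a Miller–Rabin witness and 285 is composite.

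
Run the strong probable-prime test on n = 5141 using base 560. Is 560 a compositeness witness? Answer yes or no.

no

n − 1 = 5140 = 2^2 · 1285, so s = 2 and d = 1285.
x_0 = 560^1285 mod 5141 = 560.
x_0 is neither 1 nor 5140, so continue squaring.
x_1 = 560^2 mod 5141 = 5140.
x_1 ≡ −1, so 560 is not a witness.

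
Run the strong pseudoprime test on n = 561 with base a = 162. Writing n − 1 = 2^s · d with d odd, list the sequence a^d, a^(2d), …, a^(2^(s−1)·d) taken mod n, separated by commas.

n − 1 = 560 = 2^4 · 35, so s = 4 and d = 35.
x_0 = 162^35 mod 561 = 219.
x_1 = 219^2 mod 561 = 276.
x_2 = 276^2 mod 561 = 441.
x_3 = 441^2 mod 561 = 375.

219, 276, 441, 375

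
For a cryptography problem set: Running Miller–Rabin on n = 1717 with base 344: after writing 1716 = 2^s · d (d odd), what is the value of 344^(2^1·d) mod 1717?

1529

n − 1 = 1716 = 2^2 · 429, so s = 2 and d = 429.
Repeated squaring mod 1717: 344^1 ≡ 344, 344^2 ≡ 1580, 344^4 ≡ 1599, 344^8 ≡ 188, 344^16 ≡ 1004, 344^32 ≡ 137, 344^64 ≡ 1599, 344^128 ≡ 188, 344^256 ≡ 1004.
429 = 256 + 128 + 32 + 8 + 4 + 1, so 344^429 ≡ 1004·188·137·188·1599·344 ≡ 1143 (mod 1717).
x_0 = 1143.
x_1 = 1143^2 mod 1717 = 1529.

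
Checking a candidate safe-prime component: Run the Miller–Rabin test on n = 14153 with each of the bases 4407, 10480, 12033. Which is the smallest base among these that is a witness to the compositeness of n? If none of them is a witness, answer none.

none

n − 1 = 14152 = 2^3 · 1769, so s = 3 and d = 1769.
Base 4407: x_0 = 4407^1769 mod 14153 = 10864. x_0 is neither 1 nor 14152, so continue squaring. x_1 = 10864^2 mod 14153 = 4629. x_2 = 4629^2 mod 14153 = 14152. x_2 ≡ −1, so 4407 is not a witness.
Base 10480: x_0 = 10480^1769 mod 14153 = 3289. x_0 is neither 1 nor 14152, so continue squaring. x_1 = 3289^2 mod 14153 = 4629. x_2 = 4629^2 mod 14153 = 14152. x_2 ≡ −1, so 10480 is not a witness.
Base 12033: x_0 = 12033^1769 mod 14153 = 9524. x_0 is neither 1 nor 14152, so continue squaring. x_1 = 9524^2 mod 14153 = 14152. x_1 ≡ −1, so 12033 is not a witness.
No listed base is a witness for 14153.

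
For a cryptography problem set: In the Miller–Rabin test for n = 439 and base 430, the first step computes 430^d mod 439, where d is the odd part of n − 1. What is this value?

438

n − 1 = 438 = 2^1 · 219, so s = 1 and d = 219.
Repeated squaring mod 439: 430^1 ≡ 430, 430^2 ≡ 81, 430^4 ≡ 415, 430^8 ≡ 137, 430^16 ≡ 331, 430^32 ≡ 250, 430^64 ≡ 162, 430^128 ≡ 343.
219 = 128 + 64 + 16 + 8 + 2 + 1, so 430^219 ≡ 343·162·331·137·81·430 ≡ 438 (mod 439).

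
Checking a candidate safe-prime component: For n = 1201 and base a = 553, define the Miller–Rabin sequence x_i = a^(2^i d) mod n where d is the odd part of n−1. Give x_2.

1

n − 1 = 1200 = 2^4 · 75, so s = 4 and d = 75.
x_0 = 553^75 mod 1201 = 49.
x_1 = 49^2 mod 1201 = 1200.
x_2 = 1200^2 mod 1201 = 1.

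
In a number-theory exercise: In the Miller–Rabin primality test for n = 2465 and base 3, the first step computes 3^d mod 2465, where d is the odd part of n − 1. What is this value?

2018

n − 1 = 2464 = 2^5 · 77, so s = 5 and d = 77.
3^77 mod 2465 = 2018.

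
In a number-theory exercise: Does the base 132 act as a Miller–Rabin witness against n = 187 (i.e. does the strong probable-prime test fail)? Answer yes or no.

n − 1 = 186 = 2^1 · 93, so s = 1 and d = 93.
x_0 = 132^93 mod 187 = 132.
x_0 ∉ {1, 186} and s = 1, so 132 is a Miller–Rabin witness and 187 is composite.

yes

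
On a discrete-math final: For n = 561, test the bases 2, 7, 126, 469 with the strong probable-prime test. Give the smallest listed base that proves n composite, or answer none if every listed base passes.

n − 1 = 560 = 2^4 · 35, so s = 4 and d = 35.
Base 2: x_0 = 2^35 mod 561 = 263. x_0 is neither 1 nor 560, so continue squaring. x_1 = 263^2 mod 561 = 166. x_2 = 166^2 mod 561 = 67. x_3 = 67^2 mod 561 = 1. x_3 = 1 but x_2 ≠ ±1, a nontrivial square root of 1 — 2 is a witness and 561 is composite.
Base 7: x_0 = 7^35 mod 561 = 241. x_0 is neither 1 nor 560, so continue squaring. x_1 = 241^2 mod 561 = 298. x_2 = 298^2 mod 561 = 166. x_3 = 166^2 mod 561 = 67. Reached i = s−1 = 3 without hitting −1: 7 is a Miller–Rabin witness and 561 is composite.
Base 126: x_0 = 126^35 mod 561 = 309. x_0 is neither 1 nor 560, so continue squaring. x_1 = 309^2 mod 561 = 111. x_2 = 111^2 mod 561 = 540. x_3 = 540^2 mod 561 = 441. Reached i = s−1 = 3 without hitting −1: 126 is a Miller–Rabin witness and 561 is composite.
Base 469: x_0 = 469^35 mod 561 = 439. x_0 is neither 1 nor 560, so continue squaring. x_1 = 439^2 mod 561 = 298. x_2 = 298^2 mod 561 = 166. x_3 = 166^2 mod 561 = 67. Reached i = s−1 = 3 without hitting −1: 469 is a Miller–Rabin witness and 561 is composite.
The smallest witness among the given bases is 2.

2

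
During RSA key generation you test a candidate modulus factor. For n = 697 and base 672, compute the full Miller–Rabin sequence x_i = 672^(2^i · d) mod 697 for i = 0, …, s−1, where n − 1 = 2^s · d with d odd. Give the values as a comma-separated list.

461, 633, 611

n − 1 = 696 = 2^3 · 87, so s = 3 and d = 87.
x_0 = 672^87 mod 697 = 461.
x_1 = 461^2 mod 697 = 633.
x_2 = 633^2 mod 697 = 611.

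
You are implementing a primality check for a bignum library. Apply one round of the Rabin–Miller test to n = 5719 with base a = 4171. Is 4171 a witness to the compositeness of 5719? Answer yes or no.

n − 1 = 5718 = 2^1 · 2859, so s = 1 and d = 2859.
Repeated squaring mod 5719: 4171^1 ≡ 4171, 4171^2 ≡ 43, 4171^4 ≡ 1849, 4171^8 ≡ 4558, 4171^16 ≡ 3956, 4171^32 ≡ 2752, 4171^64 ≡ 1548, 4171^128 ≡ 43, 4171^256 ≡ 1849, 4171^512 ≡ 4558, 4171^1024 ≡ 3956, 4171^2048 ≡ 2752.
2859 = 2048 + 512 + 256 + 32 + 8 + 2 + 1, so 4171^2859 ≡ 2752·4558·1849·2752·4558·43·4171 ≡ 559 (mod 5719).
x_0 = 4171^2859 mod 5719 = 559.
x_0 ∉ {1, 5718} and s = 1, so 4171 is a Miller–Rabin witness and 5719 is composite.

yes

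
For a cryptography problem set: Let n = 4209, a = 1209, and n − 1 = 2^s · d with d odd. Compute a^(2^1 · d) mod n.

n − 1 = 4208 = 2^4 · 263, so s = 4 and d = 263.
x_0 = 1209^263 mod 4209 = 1902.
x_1 = 1902^2 mod 4209 = 2073.

2073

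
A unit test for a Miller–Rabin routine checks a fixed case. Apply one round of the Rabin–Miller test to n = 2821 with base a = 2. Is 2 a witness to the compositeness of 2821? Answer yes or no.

n − 1 = 2820 = 2^2 · 705, so s = 2 and d = 705.
Repeated squaring mod 2821: 2^1 ≡ 2, 2^2 ≡ 4, 2^4 ≡ 16, 2^8 ≡ 256, 2^16 ≡ 653, 2^32 ≡ 438, 2^64 ≡ 16, 2^128 ≡ 256, 2^256 ≡ 653, 2^512 ≡ 438.
705 = 512 + 128 + 64 + 1, so 2^705 ≡ 438·256·16·2 ≡ 2605 (mod 2821).
x_0 = 2^705 mod 2821 = 2605.
x_0 is neither 1 nor 2820, so continue squaring.
x_1 = 2605^2 mod 2821 = 1520.
Reached i = s−1 = 1 without hitting −1: 2 is a Miller–Rabin witness and 2821 is composite.

yes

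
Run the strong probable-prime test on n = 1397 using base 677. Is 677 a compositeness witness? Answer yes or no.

n − 1 = 1396 = 2^2 · 349, so s = 2 and d = 349.
x_0 = 677^349 mod 1397 = 453.
x_0 is neither 1 nor 1396, so continue squaring.
x_1 = 453^2 mod 1397 = 1247.
Reached i = s−1 = 1 without hitting −1: 677 is a Miller–Rabin witness and 1397 is composite.

yes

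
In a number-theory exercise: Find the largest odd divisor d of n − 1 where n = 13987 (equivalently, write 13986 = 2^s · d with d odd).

6993

Halving: 13986 → 6993; 6993 is odd.
So 13986 = 2^1 · 6993.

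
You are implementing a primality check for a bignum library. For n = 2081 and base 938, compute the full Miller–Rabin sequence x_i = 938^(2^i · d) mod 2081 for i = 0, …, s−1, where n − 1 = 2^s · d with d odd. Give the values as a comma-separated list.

n − 1 = 2080 = 2^5 · 65, so s = 5 and d = 65.
x_0 = 938^65 mod 2081 = 725.
x_1 = 725^2 mod 2081 = 1213.
x_2 = 1213^2 mod 2081 = 102.
x_3 = 102^2 mod 2081 = 2080.
x_4 = 2080^2 mod 2081 = 1.

725, 1213, 102, 2080, 1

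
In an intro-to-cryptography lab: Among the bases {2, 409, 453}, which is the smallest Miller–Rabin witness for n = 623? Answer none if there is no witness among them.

n − 1 = 622 = 2^1 · 311, so s = 1 and d = 311.
Base 2: x_0 = 2^311 mod 623 = 186. x_0 ∉ {1, 622} and s = 1, so 2 is a Miller–Rabin witness and 623 is composite.
Base 409: x_0 = 409^311 mod 623 = 425. x_0 ∉ {1, 622} and s = 1, so 409 is a Miller–Rabin witness and 623 is composite.
Base 453: x_0 = 453^311 mod 623 = 423. x_0 ∉ {1, 622} and s = 1, so 453 is a Miller–Rabin witness and 623 is composite.
The smallest witness among the given bases is 2.

2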